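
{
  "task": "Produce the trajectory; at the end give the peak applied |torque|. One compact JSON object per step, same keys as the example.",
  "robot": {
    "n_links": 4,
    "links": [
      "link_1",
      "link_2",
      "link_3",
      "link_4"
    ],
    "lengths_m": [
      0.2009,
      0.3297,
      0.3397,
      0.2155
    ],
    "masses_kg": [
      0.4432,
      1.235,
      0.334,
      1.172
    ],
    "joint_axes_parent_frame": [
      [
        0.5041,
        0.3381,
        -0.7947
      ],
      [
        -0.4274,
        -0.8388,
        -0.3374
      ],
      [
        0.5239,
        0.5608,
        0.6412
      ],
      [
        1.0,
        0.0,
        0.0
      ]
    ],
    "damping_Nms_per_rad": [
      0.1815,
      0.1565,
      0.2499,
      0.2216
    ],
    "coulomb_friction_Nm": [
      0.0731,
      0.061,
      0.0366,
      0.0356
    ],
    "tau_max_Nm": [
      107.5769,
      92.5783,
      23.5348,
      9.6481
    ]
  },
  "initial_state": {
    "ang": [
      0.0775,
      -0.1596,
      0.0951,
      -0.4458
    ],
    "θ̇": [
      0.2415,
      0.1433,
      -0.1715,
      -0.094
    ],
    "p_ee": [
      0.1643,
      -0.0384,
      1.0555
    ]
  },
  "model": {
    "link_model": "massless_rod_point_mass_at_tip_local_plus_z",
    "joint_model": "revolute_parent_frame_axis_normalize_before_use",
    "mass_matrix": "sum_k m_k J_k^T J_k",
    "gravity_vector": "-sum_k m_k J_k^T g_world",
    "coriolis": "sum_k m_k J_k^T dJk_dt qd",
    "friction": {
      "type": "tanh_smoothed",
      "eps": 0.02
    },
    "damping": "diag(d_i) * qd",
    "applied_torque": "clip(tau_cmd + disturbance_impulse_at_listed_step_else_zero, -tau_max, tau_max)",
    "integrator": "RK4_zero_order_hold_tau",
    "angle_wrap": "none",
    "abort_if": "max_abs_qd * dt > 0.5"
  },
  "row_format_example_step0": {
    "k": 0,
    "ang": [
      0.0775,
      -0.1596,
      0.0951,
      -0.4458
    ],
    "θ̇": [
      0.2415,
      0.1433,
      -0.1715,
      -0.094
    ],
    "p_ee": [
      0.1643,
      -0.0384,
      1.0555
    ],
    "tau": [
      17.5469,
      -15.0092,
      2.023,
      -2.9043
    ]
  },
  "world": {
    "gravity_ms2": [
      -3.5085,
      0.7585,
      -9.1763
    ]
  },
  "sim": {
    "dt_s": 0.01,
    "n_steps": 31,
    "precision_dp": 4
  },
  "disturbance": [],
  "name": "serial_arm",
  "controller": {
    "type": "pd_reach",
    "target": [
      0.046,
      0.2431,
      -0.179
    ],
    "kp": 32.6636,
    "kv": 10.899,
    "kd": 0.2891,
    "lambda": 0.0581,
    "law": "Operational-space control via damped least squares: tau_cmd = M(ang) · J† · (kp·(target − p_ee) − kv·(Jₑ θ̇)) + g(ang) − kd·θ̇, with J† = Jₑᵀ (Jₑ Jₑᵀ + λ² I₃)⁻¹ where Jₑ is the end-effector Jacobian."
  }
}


{"k":1,"ang":[0.085,-0.1568,0.0924,-0.4616],"\u03b8\u0307":[1.2395,0.3958,-0.4296,-2.949],"p_ee":[0.1637,-0.0383,1.0546],"tau":[16.7192,-14.1805,1.9495,-1.8775]}
{"k":2,"ang":[0.1013,-0.1527,0.0841,-0.4991],"\u03b8\u0307":[2.0083,0.4221,-1.2562,-4.473],"p_ee":[0.1633,-0.0377,1.0519],"tau":[15.5237,-12.9717,1.7636,-1.5083]}
{"k":3,"ang":[0.1247,-0.1485,0.0666,-0.5483],"\u03b8\u0307":[2.6673,0.4176,-2.2631,-5.3054],"p_ee":[0.1631,-0.0368,1.0478],"tau":[13.676,-11.1409,1.3839,-1.4685]}
{"k":4,"ang":[0.1543,-0.144,0.0391,-0.6037],"\u03b8\u0307":[3.2696,0.4867,-3.2451,-5.7386],"p_ee":[0.1632,-0.0358,1.0424],"tau":[11.1621,-8.6796,0.8196,-1.5797]}
{"k":5,"ang":[0.1898,-0.1383,0.0025,-0.6622],"\u03b8\u0307":[3.8349,0.6854,-4.0774,-5.9203],"p_ee":[0.1636,-0.0348,1.0355],"tau":[8.1427,-5.7465,0.1271,-1.7314]}
{"k":6,"ang":[0.2308,-0.1297,-0.0413,-0.7217],"\u03b8\u0307":[4.3685,1.0389,-4.6822,-5.9434],"p_ee":[0.1646,-0.0339,1.0272],"tau":[4.8217,-2.56,-0.6209,-1.851]}
{"k":7,"ang":[0.277,-0.1169,-0.0899,-0.7808],"\u03b8\u0307":[4.8697,1.5505,-5.018,-5.8752],"p_ee":[0.1662,-0.033,1.0175],"tau":[1.3638,0.6768,-1.3541,-1.8937]}
{"k":8,"ang":[0.3279,-0.0982,-0.1404,-0.839],"\u03b8\u0307":[5.3354,2.2078,-5.0692,-5.7641],"p_ee":[0.1686,-0.0322,1.0065],"tau":[-2.1255,3.7981,-2.0131,-1.8381]}
{"k":9,"ang":[0.3833,-0.0724,-0.19,-0.8961],"\u03b8\u0307":[5.7569,2.9859,-4.832,-5.6444],"p_ee":[0.1716,-0.0315,0.9942],"tau":[-5.5703,6.6525,-2.549,-1.6809]}
{"k":10,"ang":[0.4426,-0.0383,-0.2358,-0.952],"\u03b8\u0307":[6.111,3.8401,-4.3022,-5.543],"p_ee":[0.1755,-0.0308,0.981],"tau":[-8.8456,9.0429,-2.9166,-1.4314]}
{"k":11,"ang":[0.5048,0.0043,-0.2748,-1.0071],"\u03b8\u0307":[6.3399,4.6826,-3.4811,-5.4878],"p_ee":[0.1802,-0.0301,0.967],"tau":[-11.6459,10.6546,-3.0633,-1.1079]}
{"k":12,"ang":[0.5682,0.0545,-0.3043,-1.062],"\u03b8\u0307":[6.328,5.3432,-2.4198,-5.5102],"p_ee":[0.1856,-0.0293,0.9524],"tau":[-13.4014,11.0913,-2.9352,-0.7397]}
{"k":13,"ang":[0.6296,0.1093,-0.3228,-1.1176],"\u03b8\u0307":[5.9152,5.565,-1.3106,-5.6273],"p_ee":[0.1915,-0.0282,0.9375],"tau":[-13.5537,10.1976,-2.5234,-0.3723]}
{"k":14,"ang":[0.6845,0.1632,-0.3315,-1.1747],"\u03b8\u0307":[5.0206,5.146,-0.5076,-5.8067],"p_ee":[0.1977,-0.0266,0.9223],"tau":[-12.1667,8.397,-1.9036,-0.0601]}
{"k":15,"ang":[0.7287,0.2101,-0.3349,-1.2336],"\u03b8\u0307":[3.8029,4.1862,-0.2874,-5.9707],"p_ee":[0.2038,-0.0241,0.9069],"tau":[-10.0027,6.4233,-1.2101,0.1642]}
{"k":16,"ang":[0.7606,0.2464,-0.3389,-1.2939],"\u03b8\u0307":[2.5873,3.0647,-0.5788,-6.0656],"p_ee":[0.2093,-0.0206,0.8914],"tau":[-7.8908,4.7961,-0.5833,0.3094]}
{"k":17,"ang":[0.7815,0.2723,-0.3471,-1.3547],"\u03b8\u0307":[1.6085,2.1162,-1.095,-6.0943],"p_ee":[0.2142,-0.0163,0.8756],"tau":[-6.2652,3.6788,-0.1131,0.4083]}
{"k":18,"ang":[0.7941,0.2901,-0.3606,-1.4156],"\u03b8\u0307":[0.919,1.4609,-1.6143,-6.0811],"p_ee":[0.2183,-0.0115,0.8596],"tau":[-5.1864,3.0169,0.186,0.4897]}
{"k":19,"ang":[0.801,0.3027,-0.3789,-1.4762],"\u03b8\u0307":[0.4692,1.0744,-2.0534,-6.0438],"p_ee":[0.2217,-0.0064,0.8434],"tau":[-4.5485,2.6913,0.3459,0.5693]}
{"k":20,"ang":[0.8042,0.3125,-0.4012,-1.5364],"\u03b8\u0307":[0.1888,0.89,-2.4086,-5.9905],"p_ee":[0.2243,-0.0011,0.827],"tau":[-4.2213,2.5939,0.4085,0.6524]}
{"k":21,"ang":[0.8053,0.3211,-0.4268,-1.5959],"\u03b8\u0307":[0.0219,0.8482,-2.7,-5.9239],"p_ee":[0.2263,0.004,0.8105],"tau":[-4.1012,2.6468,0.4074,0.7397]}
{"k":22,"ang":[0.8051,0.33,-0.4549,-1.6547],"\u03b8\u0307":[-0.0425,0.9405,-2.9256,-5.8422],"p_ee":[0.2275,0.0091,0.794],"tau":[-4.1513,2.8117,0.3565,0.8288]}
{"k":23,"ang":[0.8046,0.3402,-0.4852,-1.7127],"\u03b8\u0307":[-0.0566,1.1057,-3.1209,-5.7486],"p_ee":[0.2282,0.0139,0.7774],"tau":[-4.2821,3.0363,0.2807,0.9179]}
{"k":24,"ang":[0.8041,0.3523,-0.5173,-1.7696],"\u03b8\u0307":[-0.0464,1.3135,-3.3031,-5.645],"p_ee":[0.2283,0.0185,0.761],"tau":[-4.4422,3.2916,0.1908,1.0045]}
{"k":25,"ang":[0.8038,0.3667,-0.5512,-1.8255],"\u03b8\u0307":[-0.0167,1.5588,-3.4714,-5.5316],"p_ee":[0.2278,0.0229,0.7448],"tau":[-4.6082,3.5623,0.0885,1.0859]}
{"k":26,"ang":[0.8038,0.3836,-0.5867,-1.8802],"\u03b8\u0307":[0.0135,1.8182,-3.6404,-5.4097],"p_ee":[0.2268,0.0272,0.7289],"tau":[-4.7366,3.8265,-0.0193,1.16]}
{"k":27,"ang":[0.8042,0.4032,-0.6239,-1.9336],"\u03b8\u0307":[0.0545,2.1045,-3.7942,-5.2793],"p_ee":[0.2252,0.0313,0.7133],"tau":[-4.8206,4.0767,-0.1377,1.2248]}
{"k":28,"ang":[0.8051,0.4259,-0.6624,-1.9857],"\u03b8\u0307":[0.1238,2.438,-3.9067,-5.1414],"p_ee":[0.2232,0.0353,0.6981],"tau":[-4.8542,4.3009,-0.2724,1.2793]}
{"k":29,"ang":[0.8068,0.4521,-0.7019,-2.0364],"\u03b8\u0307":[0.2101,2.803,-3.9838,-4.9986],"p_ee":[0.2208,0.0393,0.6833],"tau":[-4.7908,4.4681,-0.4156,1.3233]}
{"k":30,"ang":[0.8093,0.4821,-0.742,-2.0857],"\u03b8\u0307":[0.2997,3.18,-4.0365,-4.8532],"p_ee":[0.218,0.0434,0.669],"tau":[-4.5811,4.5462,-0.5588,1.3568]}
{"k":31,"ang":[0.8128,0.5158,-0.7825,-2.1335],"\u03b8\u0307":[0.3816,3.5528,-4.0752,-4.7064],"p_ee":[0.2148,0.0477,0.6552]}
{"summary": "max |tau| (N\u00b7m): 17.5469"}


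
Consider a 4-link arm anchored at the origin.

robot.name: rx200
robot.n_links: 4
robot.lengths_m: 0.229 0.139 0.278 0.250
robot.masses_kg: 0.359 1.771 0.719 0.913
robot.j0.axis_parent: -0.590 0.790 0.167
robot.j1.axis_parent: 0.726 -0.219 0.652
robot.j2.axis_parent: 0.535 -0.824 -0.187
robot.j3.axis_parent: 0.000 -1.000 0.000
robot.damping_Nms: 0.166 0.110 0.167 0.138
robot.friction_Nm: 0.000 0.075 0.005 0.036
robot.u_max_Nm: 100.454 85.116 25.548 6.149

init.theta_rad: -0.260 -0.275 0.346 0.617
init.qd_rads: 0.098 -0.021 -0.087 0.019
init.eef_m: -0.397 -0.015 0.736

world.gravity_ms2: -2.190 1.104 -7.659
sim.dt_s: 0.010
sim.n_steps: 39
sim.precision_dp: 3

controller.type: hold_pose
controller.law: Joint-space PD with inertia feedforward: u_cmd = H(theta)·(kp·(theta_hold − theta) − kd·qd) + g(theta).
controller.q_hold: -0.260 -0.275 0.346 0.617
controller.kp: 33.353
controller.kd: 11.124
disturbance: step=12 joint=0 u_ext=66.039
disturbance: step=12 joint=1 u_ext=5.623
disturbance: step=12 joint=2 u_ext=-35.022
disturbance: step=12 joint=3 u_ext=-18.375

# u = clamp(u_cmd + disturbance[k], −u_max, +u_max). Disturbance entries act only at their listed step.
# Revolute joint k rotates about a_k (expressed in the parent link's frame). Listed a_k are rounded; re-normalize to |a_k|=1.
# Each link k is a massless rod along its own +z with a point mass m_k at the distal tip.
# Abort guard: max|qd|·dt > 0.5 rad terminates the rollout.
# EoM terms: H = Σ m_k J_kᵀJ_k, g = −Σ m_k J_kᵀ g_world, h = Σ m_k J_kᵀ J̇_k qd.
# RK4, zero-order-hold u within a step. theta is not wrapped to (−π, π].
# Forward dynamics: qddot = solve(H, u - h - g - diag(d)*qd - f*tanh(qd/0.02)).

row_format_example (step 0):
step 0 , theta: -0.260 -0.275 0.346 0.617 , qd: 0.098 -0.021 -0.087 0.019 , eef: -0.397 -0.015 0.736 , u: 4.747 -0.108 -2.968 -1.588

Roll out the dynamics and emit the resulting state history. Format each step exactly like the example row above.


step 1 , theta: -0.259 -0.275 0.345 0.617 , qd: 0.090 -0.017 -0.069 0.005 , eef: -0.396 -0.015 0.737 , u: 4.868 -0.176 -3.025 -1.601
step 2 , theta: -0.258 -0.275 0.345 0.617 , qd: 0.081 -0.013 -0.058 0.001 , eef: -0.395 -0.014 0.737 , u: 4.981 -0.238 -3.078 -1.614
step 3 , theta: -0.257 -0.275 0.344 0.617 , qd: 0.073 -0.010 -0.049 0.000 , eef: -0.395 -0.014 0.738 , u: 5.087 -0.295 -3.126 -1.627
step 4 , theta: -0.257 -0.276 0.344 0.617 , qd: 0.065 -0.007 -0.042 -0.000 , eef: -0.394 -0.013 0.738 , u: 5.185 -0.347 -3.172 -1.639
step 5 , theta: -0.256 -0.276 0.343 0.617 , qd: 0.058 -0.005 -0.035 -0.001 , eef: -0.394 -0.013 0.739 , u: 5.276 -0.395 -3.214 -1.651
step 6 , theta: -0.256 -0.276 0.343 0.617 , qd: 0.051 -0.003 -0.029 -0.001 , eef: -0.393 -0.013 0.739 , u: 5.361 -0.438 -3.253 -1.661
step 7 , theta: -0.255 -0.276 0.343 0.617 , qd: 0.044 -0.002 -0.024 -0.001 , eef: -0.393 -0.013 0.739 , u: 5.440 -0.478 -3.290 -1.671
step 8 , theta: -0.255 -0.276 0.342 0.617 , qd: 0.038 -0.002 -0.020 -0.001 , eef: -0.393 -0.012 0.739 , u: 5.514 -0.515 -3.323 -1.680
step 9 , theta: -0.254 -0.276 0.342 0.617 , qd: 0.032 -0.001 -0.016 -0.001 , eef: -0.392 -0.012 0.739 , u: 5.582 -0.549 -3.354 -1.689
step 10 , theta: -0.254 -0.276 0.342 0.617 , qd: 0.027 -0.001 -0.012 -0.001 , eef: -0.392 -0.012 0.740 , u: 5.646 -0.580 -3.383 -1.697
step 11 , theta: -0.254 -0.276 0.342 0.617 , qd: 0.022 -0.000 -0.009 -0.001 , eef: -0.392 -0.012 0.740 , u: 5.705 -0.609 -3.410 -1.704
step 12 , theta: -0.254 -0.276 0.342 0.617 , qd: 0.018 0.000 -0.007 -0.001 , eef: -0.392 -0.012 0.740 , u: 71.799 4.987 -25.548 -6.149
step 13 , theta: -0.243 -0.262 0.338 0.635 , qd: 1.990 2.735 -0.790 3.528 , eef: -0.389 -0.014 0.739 , u: -1.684 -1.291 -0.965 -1.203
step 14 , theta: -0.225 -0.237 0.331 0.666 , qd: 1.732 2.291 -0.461 2.678 , eef: -0.384 -0.019 0.737 , u: -1.096 -1.291 -1.214 -1.240
step 15 , theta: -0.209 -0.216 0.328 0.690 , qd: 1.504 1.923 -0.231 2.031 , eef: -0.380 -0.023 0.736 , u: -0.555 -1.274 -1.429 -1.273
step 16 , theta: -0.195 -0.198 0.327 0.707 , qd: 1.301 1.614 -0.072 1.535 , eef: -0.376 -0.026 0.735 , u: -0.054 -1.245 -1.619 -1.304
step 17 , theta: -0.183 -0.183 0.326 0.721 , qd: 1.119 1.352 0.035 1.151 , eef: -0.373 -0.029 0.734 , u: 0.410 -1.207 -1.786 -1.334
step 18 , theta: -0.172 -0.171 0.327 0.731 , qd: 0.955 1.127 0.102 0.852 , eef: -0.370 -0.032 0.734 , u: 0.842 -1.165 -1.937 -1.362
step 19 , theta: -0.163 -0.161 0.328 0.738 , qd: 0.809 0.933 0.143 0.618 , eef: -0.368 -0.034 0.734 , u: 1.244 -1.120 -2.073 -1.391
step 20 , theta: -0.156 -0.152 0.330 0.743 , qd: 0.677 0.764 0.165 0.432 , eef: -0.365 -0.036 0.733 , u: 1.619 -1.075 -2.198 -1.418
step 21 , theta: -0.150 -0.145 0.332 0.747 , qd: 0.558 0.617 0.175 0.285 , eef: -0.364 -0.037 0.733 , u: 1.969 -1.030 -2.312 -1.445
step 22 , theta: -0.145 -0.140 0.333 0.749 , qd: 0.452 0.489 0.175 0.167 , eef: -0.362 -0.039 0.733 , u: 2.297 -0.988 -2.418 -1.471
step 23 , theta: -0.141 -0.135 0.335 0.750 , qd: 0.357 0.376 0.170 0.072 , eef: -0.361 -0.040 0.733 , u: 2.602 -0.947 -2.517 -1.496
step 24 , theta: -0.138 -0.132 0.337 0.751 , qd: 0.272 0.277 0.158 0.001 , eef: -0.360 -0.040 0.733 , u: 2.887 -0.909 -2.608 -1.522
step 25 , theta: -0.135 -0.130 0.338 0.750 , qd: 0.195 0.195 0.130 -0.029 , eef: -0.360 -0.041 0.733 , u: 3.154 -0.874 -2.693 -1.551
step 26 , theta: -0.134 -0.128 0.339 0.750 , qd: 0.126 0.123 0.100 -0.047 , eef: -0.359 -0.042 0.733 , u: 3.403 -0.841 -2.772 -1.580
step 27 , theta: -0.133 -0.127 0.340 0.749 , qd: 0.064 0.059 0.074 -0.062 , eef: -0.359 -0.042 0.733 , u: 3.635 -0.812 -2.846 -1.608
step 28 , theta: -0.132 -0.127 0.341 0.749 , qd: 0.011 0.004 0.050 -0.073 , eef: -0.359 -0.042 0.733 , u: 3.851 -0.788 -2.915 -1.633
step 29 , theta: -0.132 -0.127 0.341 0.748 , qd: -0.035 -0.038 0.026 -0.074 , eef: -0.359 -0.042 0.733 , u: 4.052 -0.778 -2.979 -1.657
step 30 , theta: -0.133 -0.128 0.341 0.747 , qd: -0.073 -0.074 0.005 -0.073 , eef: -0.359 -0.042 0.733 , u: 4.240 -0.774 -3.039 -1.679
step 31 , theta: -0.134 -0.129 0.341 0.747 , qd: -0.107 -0.106 -0.011 -0.075 , eef: -0.360 -0.042 0.733 , u: 4.414 -0.771 -3.095 -1.699
step 32 , theta: -0.135 -0.130 0.341 0.746 , qd: -0.136 -0.134 -0.024 -0.077 , eef: -0.360 -0.042 0.733 , u: 4.576 -0.769 -3.148 -1.717
step 33 , theta: -0.137 -0.131 0.341 0.745 , qd: -0.161 -0.158 -0.034 -0.080 , eef: -0.361 -0.041 0.733 , u: 4.726 -0.768 -3.196 -1.734
step 34 , theta: -0.138 -0.133 0.341 0.744 , qd: -0.182 -0.179 -0.042 -0.083 , eef: -0.361 -0.041 0.733 , u: 4.865 -0.769 -3.241 -1.749
step 35 , theta: -0.140 -0.135 0.340 0.743 , qd: -0.201 -0.197 -0.049 -0.085 , eef: -0.362 -0.041 0.733 , u: 4.995 -0.770 -3.283 -1.764
step 36 , theta: -0.142 -0.137 0.340 0.743 , qd: -0.216 -0.212 -0.054 -0.087 , eef: -0.363 -0.040 0.733 , u: 5.114 -0.773 -3.322 -1.777
step 37 , theta: -0.145 -0.139 0.339 0.742 , qd: -0.229 -0.225 -0.059 -0.088 , eef: -0.363 -0.040 0.733 , u: 5.225 -0.776 -3.357 -1.789
step 38 , theta: -0.147 -0.141 0.338 0.741 , qd: -0.239 -0.235 -0.062 -0.090 , eef: -0.364 -0.039 0.733 , u: 5.327 -0.780 -3.390 -1.800
step 39 , theta: -0.149 -0.144 0.338 0.740 , qd: -0.248 -0.244 -0.065 -0.090 , eef: -0.365 -0.039 0.733


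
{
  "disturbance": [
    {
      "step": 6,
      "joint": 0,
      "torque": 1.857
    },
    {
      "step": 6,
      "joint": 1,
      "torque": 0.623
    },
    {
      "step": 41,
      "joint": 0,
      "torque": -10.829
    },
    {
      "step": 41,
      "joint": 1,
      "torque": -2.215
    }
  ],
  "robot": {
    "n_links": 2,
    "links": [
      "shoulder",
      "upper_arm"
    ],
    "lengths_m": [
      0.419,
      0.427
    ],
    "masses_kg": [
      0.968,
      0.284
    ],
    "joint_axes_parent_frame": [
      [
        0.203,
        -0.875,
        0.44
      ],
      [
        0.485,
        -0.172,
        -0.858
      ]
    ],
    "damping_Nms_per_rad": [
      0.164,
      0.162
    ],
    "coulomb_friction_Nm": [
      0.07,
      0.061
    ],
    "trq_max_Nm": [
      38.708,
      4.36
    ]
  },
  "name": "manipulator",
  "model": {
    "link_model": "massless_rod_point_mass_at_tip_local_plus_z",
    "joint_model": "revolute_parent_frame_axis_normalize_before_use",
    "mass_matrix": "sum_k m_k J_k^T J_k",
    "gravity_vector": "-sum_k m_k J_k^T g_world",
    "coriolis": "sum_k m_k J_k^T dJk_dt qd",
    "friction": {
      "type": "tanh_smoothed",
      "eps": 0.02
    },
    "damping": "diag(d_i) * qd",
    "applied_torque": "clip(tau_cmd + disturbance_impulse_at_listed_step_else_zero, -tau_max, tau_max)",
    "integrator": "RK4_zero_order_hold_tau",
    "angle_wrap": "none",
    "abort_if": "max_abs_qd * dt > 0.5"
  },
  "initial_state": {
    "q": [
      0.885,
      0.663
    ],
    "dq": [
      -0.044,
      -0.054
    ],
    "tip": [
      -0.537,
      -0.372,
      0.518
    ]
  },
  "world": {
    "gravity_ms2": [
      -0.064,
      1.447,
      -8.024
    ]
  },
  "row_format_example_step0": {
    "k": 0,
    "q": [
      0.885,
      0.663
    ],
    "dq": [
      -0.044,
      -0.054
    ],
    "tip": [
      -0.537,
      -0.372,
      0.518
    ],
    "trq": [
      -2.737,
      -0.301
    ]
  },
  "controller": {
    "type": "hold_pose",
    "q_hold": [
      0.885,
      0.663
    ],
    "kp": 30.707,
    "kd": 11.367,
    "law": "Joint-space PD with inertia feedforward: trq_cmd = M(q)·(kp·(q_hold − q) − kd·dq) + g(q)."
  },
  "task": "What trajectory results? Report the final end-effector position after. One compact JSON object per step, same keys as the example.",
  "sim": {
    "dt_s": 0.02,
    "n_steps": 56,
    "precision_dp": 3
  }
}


{"k":1,"q":[0.884,0.663],"dq":[-0.027,-0.054],"tip":[-0.537,-0.372,0.519],"trq":[-2.781,-0.307]}
{"k":2,"q":[0.884,0.662],"dq":[-0.015,-0.051],"tip":[-0.537,-0.372,0.519],"trq":[-2.814,-0.312]}
{"k":3,"q":[0.883,0.662],"dq":[-0.007,-0.045],"tip":[-0.537,-0.371,0.519],"trq":[-2.838,-0.316]}
{"k":4,"q":[0.883,0.662],"dq":[-0.002,-0.039],"tip":[-0.537,-0.371,0.52],"trq":[-2.854,-0.319]}
{"k":5,"q":[0.883,0.662],"dq":[0.001,-0.035],"tip":[-0.536,-0.371,0.52],"trq":[-2.865,-0.321]}
{"k":6,"q":[0.883,0.662],"dq":[0.003,-0.031],"tip":[-0.536,-0.371,0.52],"trq":[-1.016,0.3]}
{"k":7,"q":[0.883,0.669],"dq":[0.037,0.643],"tip":[-0.537,-0.372,0.518],"trq":[-3.307,-0.449]}
{"k":8,"q":[0.884,0.677],"dq":[0.068,0.198],"tip":[-0.537,-0.374,0.516],"trq":[-3.22,-0.402]}
{"k":9,"q":[0.886,0.679],"dq":[0.064,0.031],"tip":[-0.537,-0.375,0.515],"trq":[-3.147,-0.377]}
{"k":10,"q":[0.887,0.679],"dq":[0.039,0.043],"tip":[-0.538,-0.375,0.515],"trq":[-3.086,-0.369]}
{"k":11,"q":[0.888,0.679],"dq":[0.021,0.044],"tip":[-0.538,-0.375,0.514],"trq":[-3.038,-0.362]}
{"k":12,"q":[0.888,0.679],"dq":[0.009,0.039],"tip":[-0.538,-0.375,0.514],"trq":[-3.003,-0.356]}
{"k":13,"q":[0.888,0.679],"dq":[0.002,0.031],"tip":[-0.538,-0.375,0.514],"trq":[-2.979,-0.352]}
{"k":14,"q":[0.888,0.679],"dq":[-0.003,0.024],"tip":[-0.538,-0.375,0.514],"trq":[-2.962,-0.349]}
{"k":15,"q":[0.888,0.679],"dq":[-0.006,0.02],"tip":[-0.538,-0.375,0.514],"trq":[-2.95,-0.347]}
{"k":16,"q":[0.888,0.678],"dq":[-0.008,0.017],"tip":[-0.538,-0.375,0.514],"trq":[-2.941,-0.345]}
{"k":17,"q":[0.888,0.678],"dq":[-0.009,0.016],"tip":[-0.538,-0.375,0.514],"trq":[-2.935,-0.344]}
{"k":18,"q":[0.888,0.678],"dq":[-0.01,0.015],"tip":[-0.538,-0.375,0.514],"trq":[-2.931,-0.343]}
{"k":19,"q":[0.888,0.677],"dq":[-0.01,0.014],"tip":[-0.538,-0.375,0.514],"trq":[-2.928,-0.342]}
{"k":20,"q":[0.888,0.677],"dq":[-0.011,0.014],"tip":[-0.538,-0.375,0.514],"trq":[-2.926,-0.342]}
{"k":21,"q":[0.888,0.676],"dq":[-0.011,0.014],"tip":[-0.538,-0.375,0.515],"trq":[-2.924,-0.341]}
{"k":22,"q":[0.888,0.676],"dq":[-0.011,0.015],"tip":[-0.538,-0.375,0.515],"trq":[-2.922,-0.341]}
{"k":23,"q":[0.888,0.676],"dq":[-0.01,0.015],"tip":[-0.538,-0.375,0.515],"trq":[-2.921,-0.34]}
{"k":24,"q":[0.888,0.675],"dq":[-0.01,0.015],"tip":[-0.538,-0.375,0.515],"trq":[-2.92,-0.34]}
{"k":25,"q":[0.887,0.675],"dq":[-0.01,0.015],"tip":[-0.538,-0.375,0.515],"trq":[-2.919,-0.34]}
{"k":26,"q":[0.887,0.675],"dq":[-0.01,0.016],"tip":[-0.538,-0.375,0.515],"trq":[-2.919,-0.34]}
{"k":27,"q":[0.887,0.674],"dq":[-0.01,0.016],"tip":[-0.538,-0.375,0.515],"trq":[-2.918,-0.339]}
{"k":28,"q":[0.887,0.674],"dq":[-0.01,0.016],"tip":[-0.538,-0.374,0.515],"trq":[-2.917,-0.339]}
{"k":29,"q":[0.887,0.674],"dq":[-0.01,0.017],"tip":[-0.538,-0.374,0.515],"trq":[-2.916,-0.339]}
{"k":30,"q":[0.887,0.673],"dq":[-0.009,0.017],"tip":[-0.538,-0.374,0.516],"trq":[-2.916,-0.339]}
{"k":31,"q":[0.887,0.673],"dq":[-0.009,0.017],"tip":[-0.538,-0.374,0.516],"trq":[-2.915,-0.338]}
{"k":32,"q":[0.887,0.673],"dq":[-0.009,0.018],"tip":[-0.538,-0.374,0.516],"trq":[-2.915,-0.338]}
{"k":33,"q":[0.887,0.672],"dq":[-0.009,0.018],"tip":[-0.538,-0.374,0.516],"trq":[-2.914,-0.338]}
{"k":34,"q":[0.887,0.672],"dq":[-0.009,0.018],"tip":[-0.538,-0.374,0.516],"trq":[-2.914,-0.338]}
{"k":35,"q":[0.887,0.672],"dq":[-0.009,0.019],"tip":[-0.538,-0.374,0.516],"trq":[-2.913,-0.337]}
{"k":36,"q":[0.887,0.671],"dq":[-0.008,0.019],"tip":[-0.538,-0.374,0.516],"trq":[-2.913,-0.337]}
{"k":37,"q":[0.887,0.671],"dq":[-0.008,0.019],"tip":[-0.538,-0.374,0.516],"trq":[-2.912,-0.337]}
{"k":38,"q":[0.887,0.671],"dq":[-0.008,0.02],"tip":[-0.538,-0.374,0.516],"trq":[-2.912,-0.337]}
{"k":39,"q":[0.887,0.67],"dq":[-0.008,0.02],"tip":[-0.538,-0.374,0.516],"trq":[-2.911,-0.337]}
{"k":40,"q":[0.886,0.67],"dq":[-0.008,0.02],"tip":[-0.538,-0.374,0.516],"trq":[-2.911,-0.336]}
{"k":41,"q":[0.886,0.67],"dq":[-0.008,0.02],"tip":[-0.538,-0.374,0.516],"trq":[-13.74,-2.551]}
{"k":42,"q":[0.881,0.656],"dq":[-0.59,-1.264],"tip":[-0.536,-0.37,0.522],"trq":[-0.39,0.152]}
{"k":43,"q":[0.87,0.639],"dq":[-0.507,-0.529],"tip":[-0.532,-0.363,0.531],"trq":[-0.848,0.026]}
{"k":44,"q":[0.86,0.632],"dq":[-0.406,-0.162],"tip":[-0.529,-0.359,0.537],"trq":[-1.227,-0.06]}
{"k":45,"q":[0.853,0.631],"dq":[-0.302,-0.025],"tip":[-0.527,-0.357,0.541],"trq":[-1.54,-0.119]}
{"k":46,"q":[0.848,0.631],"dq":[-0.2,-0.041],"tip":[-0.525,-0.355,0.544],"trq":[-1.8,-0.156]}
{"k":47,"q":[0.845,0.63],"dq":[-0.121,-0.042],"tip":[-0.524,-0.354,0.545],"trq":[-2.014,-0.188]}
{"k":48,"q":[0.843,0.63],"dq":[-0.059,-0.04],"tip":[-0.524,-0.353,0.546],"trq":[-2.191,-0.214]}
{"k":49,"q":[0.842,0.63],"dq":[-0.011,-0.035],"tip":[-0.523,-0.353,0.547],"trq":[-2.336,-0.236]}
{"k":50,"q":[0.842,0.63],"dq":[0.019,-0.014],"tip":[-0.523,-0.353,0.547],"trq":[-2.442,-0.253]}
{"k":51,"q":[0.843,0.631],"dq":[0.037,0.008],"tip":[-0.524,-0.353,0.547],"trq":[-2.516,-0.266]}
{"k":52,"q":[0.844,0.631],"dq":[0.05,0.026],"tip":[-0.524,-0.353,0.546],"trq":[-2.573,-0.275]}
{"k":53,"q":[0.845,0.631],"dq":[0.055,0.059],"tip":[-0.524,-0.354,0.545],"trq":[-2.62,-0.285]}
{"k":54,"q":[0.846,0.632],"dq":[0.063,0.061],"tip":[-0.525,-0.354,0.545],"trq":[-2.658,-0.291]}
{"k":55,"q":[0.847,0.632],"dq":[0.068,0.06],"tip":[-0.525,-0.355,0.544],"trq":[-2.69,-0.295]}
{"k":56,"q":[0.849,0.633],"dq":[0.07,0.061],"tip":[-0.526,-0.356,0.543]}
{"summary": "final tip position (m): -0.526 -0.356 0.543"}


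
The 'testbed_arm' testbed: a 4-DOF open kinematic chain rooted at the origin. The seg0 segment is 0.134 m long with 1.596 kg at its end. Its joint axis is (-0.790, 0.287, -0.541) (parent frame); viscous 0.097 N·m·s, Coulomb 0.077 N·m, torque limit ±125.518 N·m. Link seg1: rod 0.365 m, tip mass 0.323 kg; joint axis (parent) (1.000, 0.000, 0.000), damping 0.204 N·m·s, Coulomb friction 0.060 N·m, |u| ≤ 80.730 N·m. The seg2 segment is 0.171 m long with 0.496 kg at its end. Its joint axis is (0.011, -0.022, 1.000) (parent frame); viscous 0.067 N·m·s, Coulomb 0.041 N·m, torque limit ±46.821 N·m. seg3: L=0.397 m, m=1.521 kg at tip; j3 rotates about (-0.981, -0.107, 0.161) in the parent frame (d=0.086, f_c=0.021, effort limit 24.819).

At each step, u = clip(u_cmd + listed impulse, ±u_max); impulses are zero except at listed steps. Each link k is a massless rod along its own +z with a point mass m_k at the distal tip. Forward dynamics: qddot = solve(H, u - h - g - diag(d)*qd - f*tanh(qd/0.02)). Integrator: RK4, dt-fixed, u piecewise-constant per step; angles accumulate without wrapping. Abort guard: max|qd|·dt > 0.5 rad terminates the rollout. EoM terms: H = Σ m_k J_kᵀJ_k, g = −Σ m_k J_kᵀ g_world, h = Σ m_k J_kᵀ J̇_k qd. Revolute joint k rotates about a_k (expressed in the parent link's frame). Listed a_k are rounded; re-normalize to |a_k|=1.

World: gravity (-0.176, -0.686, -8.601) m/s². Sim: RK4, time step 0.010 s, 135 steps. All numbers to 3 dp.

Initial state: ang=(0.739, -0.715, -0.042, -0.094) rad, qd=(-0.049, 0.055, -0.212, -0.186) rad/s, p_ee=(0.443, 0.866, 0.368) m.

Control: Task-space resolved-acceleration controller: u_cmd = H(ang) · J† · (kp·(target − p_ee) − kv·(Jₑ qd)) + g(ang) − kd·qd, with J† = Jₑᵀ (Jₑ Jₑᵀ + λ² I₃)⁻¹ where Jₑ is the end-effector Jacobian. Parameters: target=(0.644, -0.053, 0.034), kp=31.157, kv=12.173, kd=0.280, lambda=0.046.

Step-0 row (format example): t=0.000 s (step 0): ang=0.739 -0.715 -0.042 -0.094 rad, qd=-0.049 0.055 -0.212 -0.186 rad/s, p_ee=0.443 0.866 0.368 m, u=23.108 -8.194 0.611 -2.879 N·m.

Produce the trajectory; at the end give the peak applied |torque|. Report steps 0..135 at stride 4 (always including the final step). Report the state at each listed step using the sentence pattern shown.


t=0.040 s (step 4): ang=0.743 -0.768 0.070 -0.262 rad, qd=0.314 -2.394 1.065 -7.379 rad/s, p_ee=0.453 0.850 0.377 m, u=15.441 -9.683 0.881 -0.412 N·m.
t=0.080 s (step 8): ang=0.780 -0.862 0.068 -0.582 rad, qd=1.390 -2.092 0.083 -7.921 rad/s, p_ee=0.469 0.811 0.372 m, u=-1.460 5.791 1.506 -2.865 N·m.
t=0.120 s (step 12): ang=0.848 -0.928 0.082 -0.873 rad, qd=1.971 -1.226 0.590 -6.640 rad/s, p_ee=0.486 0.757 0.350 m, u=-10.102 12.195 0.640 -3.631 N·m.
t=0.160 s (step 16): ang=0.932 -0.964 0.115 -1.114 rad, qd=2.187 -0.598 1.051 -5.441 rad/s, p_ee=0.505 0.697 0.321 m, u=-13.931 14.240 -0.482 -3.426 N·m.
t=0.200 s (step 20): ang=1.020 -0.979 0.165 -1.311 rad, qd=2.197 -0.191 1.427 -4.443 rad/s, p_ee=0.523 0.634 0.290 m, u=-15.401 14.598 -1.482 -2.925 N·m.
t=0.240 s (step 24): ang=1.106 -0.981 0.228 -1.472 rad, qd=2.090 0.060 1.722 -3.607 rad/s, p_ee=0.540 0.573 0.261 m, u=-15.703 14.325 -2.256 -2.432 N·m.
t=0.280 s (step 28): ang=1.187 -0.975 0.302 -1.601 rad, qd=1.917 0.201 1.936 -2.900 rad/s, p_ee=0.556 0.513 0.233 m, u=-15.428 13.851 -2.812 -2.054 N·m.
t=0.320 s (step 32): ang=1.260 -0.965 0.382 -1.705 rad, qd=1.731 0.292 2.054 -2.300 rad/s, p_ee=0.569 0.457 0.208 m, u=-14.850 13.296 -3.184 -1.809 N·m.
t=0.360 s (step 36): ang=1.325 -0.952 0.465 -1.787 rad, qd=1.548 0.351 2.089 -1.796 rad/s, p_ee=0.581 0.405 0.185 m, u=-14.143 12.744 -3.416 -1.677 N·m.
t=0.400 s (step 40): ang=1.384 -0.937 0.548 -1.850 rad, qd=1.375 0.390 2.058 -1.379 rad/s, p_ee=0.591 0.357 0.164 m, u=-13.401 12.227 -3.551 -1.627 N·m.
t=0.440 s (step 44): ang=1.436 -0.921 0.629 -1.898 rad, qd=1.216 0.415 1.979 -1.039 rad/s, p_ee=0.599 0.314 0.146 m, u=-12.672 11.756 -3.622 -1.630 N·m.
t=0.480 s (step 48): ang=1.481 -0.904 0.706 -1.934 rad, qd=1.074 0.432 1.868 -0.766 rad/s, p_ee=0.606 0.275 0.130 m, u=-11.983 11.331 -3.654 -1.661 N·m.
t=0.520 s (step 52): ang=1.522 -0.887 0.778 -1.960 rad, qd=0.947 0.443 1.740 -0.552 rad/s, p_ee=0.611 0.240 0.116 m, u=-11.344 10.950 -3.665 -1.706 N·m.
t=0.560 s (step 56): ang=1.557 -0.869 0.845 -1.979 rad, qd=0.835 0.451 1.605 -0.387 rad/s, p_ee=0.616 0.209 0.103 m, u=-10.759 10.609 -3.666 -1.754 N·m.
t=0.600 s (step 60): ang=1.589 -0.851 0.906 -1.992 rad, qd=0.738 0.456 1.472 -0.261 rad/s, p_ee=0.620 0.181 0.092 m, u=-10.229 10.303 -3.665 -1.799 N·m.
t=0.640 s (step 64): ang=1.617 -0.832 0.962 -2.000 rad, qd=0.654 0.459 1.345 -0.167 rad/s, p_ee=0.623 0.157 0.083 m, u=-9.750 10.029 -3.665 -1.837 N·m.
t=0.680 s (step 68): ang=1.641 -0.814 1.014 -2.005 rad, qd=0.582 0.461 1.225 -0.098 rad/s, p_ee=0.625 0.135 0.075 m, u=-9.318 9.782 -3.668 -1.869 N·m.
t=0.720 s (step 72): ang=1.663 -0.796 1.061 -2.008 rad, qd=0.522 0.460 1.114 -0.048 rad/s, p_ee=0.628 0.116 0.068 m, u=-8.930 9.561 -3.675 -1.894 N·m.
t=0.760 s (step 76): ang=1.683 -0.777 1.103 -2.009 rad, qd=0.472 0.456 1.011 -0.013 rad/s, p_ee=0.629 0.099 0.062 m, u=-8.582 9.362 -3.684 -1.911 N·m.
t=0.800 s (step 80): ang=1.701 -0.759 1.142 -2.009 rad, qd=0.431 0.450 0.915 0.008 rad/s, p_ee=0.631 0.084 0.057 m, u=-8.271 9.183 -3.696 -1.915 N·m.
t=0.840 s (step 84): ang=1.718 -0.741 1.176 -2.009 rad, qd=0.398 0.439 0.826 0.020 rad/s, p_ee=0.632 0.070 0.052 m, u=-7.994 9.023 -3.709 -1.911 N·m.
t=0.880 s (step 88): ang=1.733 -0.724 1.208 -2.008 rad, qd=0.371 0.426 0.742 0.028 rad/s, p_ee=0.633 0.059 0.048 m, u=-7.748 8.881 -3.722 -1.905 N·m.
t=0.920 s (step 92): ang=1.748 -0.707 1.236 -2.007 rad, qd=0.349 0.409 0.662 0.032 rad/s, p_ee=0.634 0.048 0.045 m, u=-7.532 8.756 -3.735 -1.899 N·m.
t=0.960 s (step 96): ang=1.761 -0.691 1.261 -2.005 rad, qd=0.332 0.390 0.588 0.034 rad/s, p_ee=0.635 0.039 0.042 m, u=-7.342 8.646 -3.746 -1.893 N·m.
t=1.000 s (step 100): ang=1.774 -0.676 1.283 -2.004 rad, qd=0.317 0.367 0.517 0.035 rad/s, p_ee=0.635 0.030 0.040 m, u=-7.177 8.552 -3.756 -1.887 N·m.
t=1.040 s (step 104): ang=1.787 -0.662 1.302 -2.003 rad, qd=0.306 0.342 0.451 0.034 rad/s, p_ee=0.636 0.023 0.038 m, u=-7.034 8.473 -3.764 -1.882 N·m.
t=1.080 s (step 108): ang=1.799 -0.649 1.319 -2.001 rad, qd=0.295 0.316 0.389 0.033 rad/s, p_ee=0.636 0.016 0.036 m, u=-6.910 8.405 -3.770 -1.876 N·m.
t=1.120 s (step 112): ang=1.810 -0.637 1.333 -2.000 rad, qd=0.286 0.289 0.331 0.032 rad/s, p_ee=0.637 0.010 0.035 m, u=-6.804 8.350 -3.773 -1.871 N·m.
t=1.160 s (step 116): ang=1.821 -0.626 1.345 -1.999 rad, qd=0.278 0.262 0.279 0.030 rad/s, p_ee=0.637 0.005 0.034 m, u=-6.712 8.304 -3.774 -1.866 N·m.
t=1.200 s (step 120): ang=1.832 -0.616 1.356 -1.998 rad, qd=0.270 0.235 0.230 0.028 rad/s, p_ee=0.637 -0.000 0.033 m, u=-6.633 8.266 -3.772 -1.862 N·m.
t=1.240 s (step 124): ang=1.843 -0.607 1.364 -1.997 rad, qd=0.262 0.209 0.187 0.026 rad/s, p_ee=0.638 -0.004 0.032 m, u=-6.563 8.235 -3.767 -1.859 N·m.
t=1.280 s (step 128): ang=1.853 -0.599 1.371 -1.996 rad, qd=0.254 0.185 0.148 0.024 rad/s, p_ee=0.638 -0.008 0.031 m, u=-6.502 8.209 -3.760 -1.856 N·m.
t=1.320 s (step 132): ang=1.863 -0.592 1.376 -1.995 rad, qd=0.246 0.162 0.113 0.022 rad/s, p_ee=0.638 -0.012 0.031 m, u=-6.448 8.187 -3.751 -1.854 N·m.
t=1.350 s (step 135): ang=1.871 -0.587 1.379 -1.994 rad, qd=0.240 0.146 0.089 0.020 rad/s, p_ee=0.638 -0.014 0.030 m.
max |u| (N·m): 23.545


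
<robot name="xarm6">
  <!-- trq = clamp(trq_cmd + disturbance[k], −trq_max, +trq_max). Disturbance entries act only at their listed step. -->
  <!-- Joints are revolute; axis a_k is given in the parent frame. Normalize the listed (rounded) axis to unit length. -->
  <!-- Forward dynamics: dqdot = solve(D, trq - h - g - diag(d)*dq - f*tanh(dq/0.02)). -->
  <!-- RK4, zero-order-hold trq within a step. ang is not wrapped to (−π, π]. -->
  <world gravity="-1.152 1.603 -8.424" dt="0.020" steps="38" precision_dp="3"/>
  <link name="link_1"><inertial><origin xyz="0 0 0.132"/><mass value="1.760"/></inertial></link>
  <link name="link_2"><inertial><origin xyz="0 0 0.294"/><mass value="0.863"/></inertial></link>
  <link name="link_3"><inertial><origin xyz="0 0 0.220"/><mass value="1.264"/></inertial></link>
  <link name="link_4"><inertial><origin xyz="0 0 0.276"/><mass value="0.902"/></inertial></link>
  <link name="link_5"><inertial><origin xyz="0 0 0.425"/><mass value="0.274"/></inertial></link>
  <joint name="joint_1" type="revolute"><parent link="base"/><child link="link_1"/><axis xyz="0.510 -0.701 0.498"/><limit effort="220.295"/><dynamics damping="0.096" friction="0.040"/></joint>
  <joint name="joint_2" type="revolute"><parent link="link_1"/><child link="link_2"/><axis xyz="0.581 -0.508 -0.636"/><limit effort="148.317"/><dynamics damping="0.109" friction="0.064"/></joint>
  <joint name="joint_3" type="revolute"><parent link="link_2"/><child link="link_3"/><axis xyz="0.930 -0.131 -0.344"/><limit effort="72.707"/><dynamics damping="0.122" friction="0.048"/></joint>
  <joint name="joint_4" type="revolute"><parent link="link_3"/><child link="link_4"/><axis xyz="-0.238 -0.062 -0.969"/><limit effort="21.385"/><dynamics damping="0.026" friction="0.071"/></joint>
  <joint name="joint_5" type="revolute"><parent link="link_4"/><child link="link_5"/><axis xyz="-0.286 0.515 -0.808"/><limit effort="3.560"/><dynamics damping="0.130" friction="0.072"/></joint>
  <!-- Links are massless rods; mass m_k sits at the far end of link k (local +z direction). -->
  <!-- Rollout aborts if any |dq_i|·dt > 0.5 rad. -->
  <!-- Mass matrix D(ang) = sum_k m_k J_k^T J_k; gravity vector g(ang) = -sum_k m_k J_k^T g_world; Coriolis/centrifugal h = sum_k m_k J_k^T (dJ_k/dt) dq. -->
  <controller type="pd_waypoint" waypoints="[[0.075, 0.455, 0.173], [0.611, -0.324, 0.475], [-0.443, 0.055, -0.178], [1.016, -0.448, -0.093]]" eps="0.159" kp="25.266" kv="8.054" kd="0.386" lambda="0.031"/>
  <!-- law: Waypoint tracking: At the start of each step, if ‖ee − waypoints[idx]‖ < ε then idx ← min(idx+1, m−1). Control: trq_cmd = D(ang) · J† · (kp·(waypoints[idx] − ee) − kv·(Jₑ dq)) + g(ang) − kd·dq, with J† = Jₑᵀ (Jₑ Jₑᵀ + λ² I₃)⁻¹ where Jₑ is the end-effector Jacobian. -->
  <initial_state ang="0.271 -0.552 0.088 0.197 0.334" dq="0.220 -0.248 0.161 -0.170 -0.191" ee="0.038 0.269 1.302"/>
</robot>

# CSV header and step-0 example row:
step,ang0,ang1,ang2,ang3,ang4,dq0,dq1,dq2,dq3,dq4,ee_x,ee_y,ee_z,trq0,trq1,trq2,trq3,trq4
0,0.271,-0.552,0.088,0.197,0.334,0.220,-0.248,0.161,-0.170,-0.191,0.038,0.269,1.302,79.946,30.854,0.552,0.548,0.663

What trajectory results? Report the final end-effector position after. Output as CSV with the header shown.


step,ang0,ang1,ang2,ang3,ang4,dq0,dq1,dq2,dq3,dq4,ee_x,ee_y,ee_z,trq0,trq1,trq2,trq3,trq4
1,0.298,-0.578,0.106,0.208,0.399,2.389,-2.170,1.223,-0.430,6.381,0.035,0.268,1.298,65.625,25.675,-0.625,0.593,-1.888
2,0.358,-0.630,0.135,0.220,0.534,3.535,-2.877,1.435,0.532,7.138,0.021,0.267,1.290,42.460,14.966,-2.550,0.223,-1.694
3,0.434,-0.690,0.159,0.201,0.671,4.121,-3.114,1.132,-1.386,6.577,-0.009,0.264,1.279,23.468,7.979,-1.935,0.852,-1.005
4,0.519,-0.754,0.184,0.221,0.791,4.352,-3.272,1.247,2.577,5.464,-0.053,0.257,1.267,9.197,1.074,-2.979,-0.691,-0.237
5,0.607,-0.820,0.203,0.217,0.899,4.454,-3.295,0.778,-2.173,5.333,-0.106,0.252,1.251,0.533,0.845,0.087,0.984,0.033
6,0.695,-0.887,0.222,0.225,0.992,4.379,-3.466,1.040,2.458,3.997,-0.164,0.247,1.233,-6.856,-3.064,-0.771,-0.808,0.714
7,0.782,-0.957,0.240,0.240,1.076,4.302,-3.483,0.779,-0.621,4.365,-0.225,0.242,1.211,-10.634,-1.266,2.017,0.298,0.628
8,0.867,-1.028,0.258,0.245,1.153,4.153,-3.654,0.990,0.885,3.433,-0.286,0.240,1.184,-14.212,-2.063,2.446,-0.308,1.061
9,0.948,-1.102,0.278,0.257,1.222,3.998,-3.725,0.999,0.374,3.461,-0.345,0.238,1.155,-16.127,-0.864,3.904,-0.141,1.049
10,1.026,-1.178,0.299,0.266,1.287,3.833,-3.844,1.146,0.538,3.104,-0.402,0.238,1.122,-17.641,-0.084,4.851,-0.224,1.188
11,1.101,-1.255,0.323,0.277,1.348,3.668,-3.935,1.267,0.524,2.949,-0.455,0.240,1.086,-18.567,1.005,5.815,-0.234,1.224
12,1.173,-1.335,0.350,0.287,1.405,3.507,-4.023,1.405,0.543,2.771,-0.504,0.243,1.047,-19.168,2.104,6.660,-0.255,1.260
13,1.242,-1.416,0.379,0.298,1.459,3.352,-4.096,1.538,0.544,2.629,-0.549,0.248,1.006,-19.507,3.239,7.432,-0.269,1.273
14,1.307,-1.498,0.411,0.309,1.510,3.204,-4.156,1.663,0.540,2.498,-0.590,0.253,0.963,-19.660,4.363,8.127,-0.282,1.276
15,1.370,-1.582,0.446,0.320,1.559,3.063,-4.201,1.773,0.528,2.380,-0.625,0.260,0.919,-19.667,5.457,8.754,-0.292,1.271
16,1.430,-1.666,0.482,0.330,1.605,2.927,-4.230,1.866,0.511,2.271,-0.656,0.269,0.874,-19.557,6.498,9.314,-0.301,1.259
17,1.487,-1.751,0.520,0.340,1.649,2.798,-4.247,1.942,0.488,2.168,-0.682,0.278,0.829,-19.344,7.472,9.811,-0.310,1.243
18,1.542,-1.836,0.560,0.349,1.692,2.673,-4.251,1.999,0.462,2.070,-0.704,0.288,0.783,-19.040,8.364,10.245,-0.318,1.223
19,1.594,-1.921,0.600,0.358,1.732,2.554,-4.244,2.038,0.433,1.977,-0.721,0.300,0.737,-18.649,9.164,10.620,-0.327,1.202
20,1.644,-2.006,0.641,0.367,1.770,2.438,-4.229,2.062,0.403,1.886,-0.735,0.312,0.692,-18.178,9.867,10.938,-0.336,1.180
21,1.692,-2.090,0.683,0.374,1.807,2.327,-4.208,2.071,0.372,1.799,-0.744,0.324,0.648,-17.630,10.470,11.202,-0.346,1.156
22,1.737,-2.174,0.724,0.381,1.842,2.219,-4.181,2.067,0.343,1.715,-0.750,0.337,0.604,-17.012,10.974,11.418,-0.356,1.132
23,1.780,-2.257,0.765,0.388,1.875,2.113,-4.151,2.053,0.315,1.633,-0.752,0.351,0.561,-16.332,11.383,11.590,-0.368,1.108
24,1.822,-2.340,0.806,0.394,1.907,2.011,-4.117,2.030,0.289,1.554,-0.751,0.365,0.520,-15.598,11.702,11.722,-0.381,1.084
25,1.861,-2.422,0.847,0.399,1.937,1.910,-4.082,1.999,0.265,1.478,-0.746,0.379,0.480,-14.819,11.936,11.818,-0.394,1.059
26,1.898,-2.503,0.886,0.405,1.966,1.811,-4.045,1.962,0.245,1.405,-0.740,0.393,0.442,-14.006,12.094,11.885,-0.409,1.035
27,1.933,-2.584,0.925,0.409,1.993,1.713,-4.007,1.920,0.227,1.334,-0.730,0.407,0.405,-13.167,12.183,11.924,-0.424,1.011
28,1.967,-2.664,0.963,0.413,2.019,1.616,-3.967,1.874,0.211,1.267,-0.718,0.422,0.370,-12.313,12.211,11.941,-0.439,0.988
29,1.998,-2.743,1.001,0.417,2.043,1.519,-3.927,1.827,0.197,1.201,-0.704,0.436,0.336,-11.455,12.188,11.939,-0.455,0.965
30,2.028,-2.821,1.037,0.421,2.066,1.423,-3.885,1.778,0.185,1.138,-0.688,0.450,0.304,-10.600,12.120,11.920,-0.470,0.943
31,2.055,-2.898,1.072,0.425,2.088,1.328,-3.841,1.729,0.172,1.077,-0.670,0.464,0.274,-9.758,12.017,11.888,-0.485,0.921
32,2.081,-2.975,1.106,0.428,2.109,1.234,-3.796,1.680,0.158,1.016,-0.651,0.478,0.246,-8.938,11.886,11.845,-0.499,0.901
33,2.105,-3.050,1.139,0.431,2.129,1.142,-3.747,1.634,0.140,0.956,-0.630,0.491,0.219,-8.146,11.736,11.793,-0.510,0.882
34,2.127,-3.124,1.172,0.433,2.147,1.055,-3.695,1.590,0.115,0.896,-0.608,0.504,0.194,-7.391,11.571,11.735,-0.519,0.864
35,2.147,-3.198,1.203,0.435,2.164,0.974,-3.637,1.548,0.079,0.834,-0.585,0.516,0.170,-6.678,11.397,11.672,-0.525,0.849
36,2.166,-3.270,1.234,0.436,2.180,0.904,-3.573,1.508,0.035,0.764,-0.561,0.528,0.148,-6.010,11.206,11.602,-0.528,0.837
37,2.184,-3.341,1.263,0.436,2.194,0.832,-3.511,1.490,0.092,0.596,-0.536,0.539,0.128,-5.370,10.882,11.483,-0.576,0.862
38,2.200,-3.410,1.293,0.436,2.207,0.786,-3.426,1.429,-0.036,0.673,-0.510,0.549,0.109,,,,,
# final ee position (m): -0.510 0.549 0.109


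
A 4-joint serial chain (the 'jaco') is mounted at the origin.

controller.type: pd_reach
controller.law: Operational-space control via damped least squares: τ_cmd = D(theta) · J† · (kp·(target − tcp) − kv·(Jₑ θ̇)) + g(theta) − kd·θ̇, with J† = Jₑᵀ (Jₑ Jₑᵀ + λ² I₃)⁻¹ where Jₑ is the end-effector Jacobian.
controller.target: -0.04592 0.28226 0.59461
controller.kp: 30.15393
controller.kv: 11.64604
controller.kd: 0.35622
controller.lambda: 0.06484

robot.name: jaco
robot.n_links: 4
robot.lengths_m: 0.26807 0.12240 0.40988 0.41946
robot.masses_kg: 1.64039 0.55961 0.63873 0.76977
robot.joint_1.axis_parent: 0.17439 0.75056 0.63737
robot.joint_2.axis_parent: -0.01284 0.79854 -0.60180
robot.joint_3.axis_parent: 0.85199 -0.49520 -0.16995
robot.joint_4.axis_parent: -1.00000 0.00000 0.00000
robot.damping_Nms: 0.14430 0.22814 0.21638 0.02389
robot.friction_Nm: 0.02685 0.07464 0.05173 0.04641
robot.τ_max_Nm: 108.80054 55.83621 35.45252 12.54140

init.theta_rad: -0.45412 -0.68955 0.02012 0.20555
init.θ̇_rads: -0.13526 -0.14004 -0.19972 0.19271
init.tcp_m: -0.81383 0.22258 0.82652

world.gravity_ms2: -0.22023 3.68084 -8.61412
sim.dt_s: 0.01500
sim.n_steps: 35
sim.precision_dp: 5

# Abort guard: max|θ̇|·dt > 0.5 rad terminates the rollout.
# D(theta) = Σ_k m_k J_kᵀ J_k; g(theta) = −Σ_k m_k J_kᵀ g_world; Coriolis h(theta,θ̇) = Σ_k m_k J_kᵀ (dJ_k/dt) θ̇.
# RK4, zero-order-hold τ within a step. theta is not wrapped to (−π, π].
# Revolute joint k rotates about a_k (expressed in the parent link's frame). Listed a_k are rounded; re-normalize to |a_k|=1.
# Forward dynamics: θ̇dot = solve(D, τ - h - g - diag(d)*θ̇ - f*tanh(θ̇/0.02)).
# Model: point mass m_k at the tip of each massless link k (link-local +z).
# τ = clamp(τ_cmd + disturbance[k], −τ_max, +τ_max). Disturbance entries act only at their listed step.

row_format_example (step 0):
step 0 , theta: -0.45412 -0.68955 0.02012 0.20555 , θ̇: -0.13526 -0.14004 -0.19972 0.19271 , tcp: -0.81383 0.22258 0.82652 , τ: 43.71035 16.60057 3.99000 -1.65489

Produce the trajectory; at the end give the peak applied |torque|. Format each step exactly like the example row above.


step 1 , theta: -0.44754 -0.69794 0.01470 0.22149 , θ̇: 1.00192 -0.95483 -0.51177 1.93040 , tcp: -0.81284 0.22684 0.82382 , τ: 38.85563 15.01398 4.19095 -2.30449
step 2 , theta: -0.42625 -0.71587 0.00570 0.26025 , θ̇: 1.83386 -1.42721 -0.69898 3.21697 , tcp: -0.80785 0.23072 0.82122 , τ: 33.80509 13.46651 4.11294 -2.67337
step 3 , theta: -0.39451 -0.73871 -0.00541 0.31525 , θ̇: 2.40236 -1.62310 -0.80548 4.08596 , tcp: -0.79923 0.23384 0.81866 , τ: 28.63318 11.95478 3.77120 -2.83328
step 4 , theta: -0.35591 -0.76297 -0.01773 0.38050 , θ̇: 2.75500 -1.62814 -0.86767 4.58193 , tcp: -0.78738 0.23597 0.81605 , τ: 23.70207 10.51529 3.30604 -2.85362
step 5 , theta: -0.31327 -0.78641 -0.03079 0.45095 , θ̇: 2.94235 -1.51735 -0.90376 4.78355 , tcp: -0.77275 0.23708 0.81336 , τ: 19.34628 9.18918 2.85709 -2.79976
step 6 , theta: -0.26872 -0.80772 -0.04427 0.52286 , θ̇: 3.01180 -1.34576 -0.92015 4.78291 , tcp: -0.75587 0.23728 0.81061 , τ: 15.71080 7.99897 2.50137 -2.72162
step 7 , theta: -0.22372 -0.82628 -0.05788 0.59379 , θ̇: 3.00209 -1.14930 -0.91960 4.65962 , tcp: -0.73727 0.23677 0.80786 , τ: 12.78004 6.94769 2.25979 -2.64920
step 8 , theta: -0.17924 -0.84189 -0.07141 0.66234 , θ̇: 2.94183 -0.94945 -0.90496 4.47047 , tcp: -0.71740 0.23577 0.80513 , τ: 10.46031 6.02683 2.12330 -2.59610
step 9 , theta: -0.13588 -0.85459 -0.08467 0.72780 , θ̇: 2.85077 -0.75803 -0.87964 4.25135 , tcp: -0.69669 0.23448 0.80246 , τ: 8.63855 5.22318 2.07208 -2.56566
step 10 , theta: -0.09400 -0.86454 -0.09751 0.78989 , θ̇: 2.74211 -0.58084 -0.84704 4.02333 , tcp: -0.67544 0.23306 0.79982 , τ: 7.20990 4.52252 2.08528 -2.55601
step 11 , theta: -0.05382 -0.87197 -0.10985 0.84857 , θ̇: 2.62447 -0.42016 -0.81006 3.79799 , tcp: -0.65394 0.23165 0.79722 , τ: 6.08659 3.91130 2.14469 -2.56317
step 12 , theta: -0.01542 -0.87714 -0.12162 0.90393 , θ̇: 2.50342 -0.27632 -0.77099 3.58135 , tcp: -0.63239 0.23035 0.79461 , τ: 5.19855 3.37721 2.23561 -2.58277
step 13 , theta: 0.02118 -0.88027 -0.13282 0.95612 , θ̇: 2.38250 -0.14865 -0.73147 3.37617 , tcp: -0.61097 0.22922 0.79198 , τ: 4.49110 2.90935 2.34668 -2.61081
step 14 , theta: 0.05598 -0.88161 -0.14344 1.00532 , θ̇: 2.26403 -0.03605 -0.69274 3.18337 , tcp: -0.58979 0.22831 0.78932 , τ: 3.92214 2.49842 2.46934 -2.64387
step 15 , theta: 0.08909 -0.88144 -0.15359 1.05165 , θ̇: 2.15774 0.05170 -0.67185 2.99174 , tcp: -0.56897 0.22761 0.78658 , τ: 3.47443 2.16722 2.59704 -2.67544
step 16 , theta: 0.12067 -0.88007 -0.16349 1.09519 , θ̇: 2.05734 0.12649 -0.65371 2.81296 , tcp: -0.54863 0.22715 0.78374 , τ: 3.10805 1.88257 2.72588 -2.70868
step 17 , theta: 0.15076 -0.87763 -0.17309 1.13617 , θ̇: 1.95926 0.19476 -0.63105 2.65103 , tcp: -0.52879 0.22690 0.78080 , τ: 2.79597 1.62222 2.85269 -2.74347
step 18 , theta: 0.17941 -0.87423 -0.18233 1.17483 , θ̇: 1.86459 0.25598 -0.60651 2.50257 , tcp: -0.50951 0.22687 0.77775 , τ: 2.52651 1.38447 2.97497 -2.77728
step 19 , theta: 0.20667 -0.86996 -0.19120 1.21134 , θ̇: 1.77395 0.31021 -0.58157 2.36534 , tcp: -0.49079 0.22704 0.77460 , τ: 2.29041 1.16721 3.09112 -2.80862
step 20 , theta: 0.23261 -0.86493 -0.19971 1.24587 , θ̇: 1.68760 0.35778 -0.55705 2.23777 , tcp: -0.47267 0.22740 0.77136 , τ: 2.08040 0.96823 3.20014 -2.83661
step 21 , theta: 0.25728 -0.85924 -0.20786 1.27854 , θ̇: 1.60565 0.39913 -0.53342 2.11869 , tcp: -0.45513 0.22793 0.76803 , τ: 1.89076 0.78542 3.30151 -2.86079
step 22 , theta: 0.28076 -0.85297 -0.21566 1.30949 , θ̇: 1.52808 0.43478 -0.51088 2.00722 , tcp: -0.43820 0.22862 0.76461 , τ: 1.71707 0.61685 3.39500 -2.88099
step 23 , theta: 0.30311 -0.84620 -0.22313 1.33882 , θ̇: 1.45479 0.46520 -0.48956 1.90262 , tcp: -0.42187 0.22944 0.76113 , τ: 1.55591 0.46078 3.48061 -2.89717
step 24 , theta: 0.32440 -0.83902 -0.23030 1.36663 , θ̇: 1.38564 0.49087 -0.46945 1.80428 , tcp: -0.40613 0.23038 0.75759 , τ: 1.40463 0.31571 3.55853 -2.90946
step 25 , theta: 0.34467 -0.83148 -0.23718 1.39300 , θ̇: 1.32046 0.51224 -0.45055 1.71169 , tcp: -0.39099 0.23142 0.75401 , τ: 1.26121 0.18032 3.62902 -2.91803
step 26 , theta: 0.36400 -0.82366 -0.24378 1.41803 , θ̇: 1.25906 0.52972 -0.43279 1.62440 , tcp: -0.37642 0.23254 0.75038 , τ: 1.12413 0.05348 3.69244 -2.92310
step 27 , theta: 0.38244 -0.81560 -0.25013 1.44178 , θ̇: 1.20126 0.54368 -0.41611 1.54202 , tcp: -0.36241 0.23373 0.74674 , τ: 0.99222 -0.06579 3.74919 -2.92495
step 28 , theta: 0.40003 -0.80735 -0.25623 1.46433 , θ̇: 1.14686 0.55447 -0.40044 1.46422 , tcp: -0.34897 0.23498 0.74307 , τ: 0.86461 -0.17831 3.79969 -2.92384
step 29 , theta: 0.41684 -0.79897 -0.26211 1.48575 , θ̇: 1.09567 0.56241 -0.38570 1.39067 , tcp: -0.33606 0.23627 0.73940 , τ: 0.74066 -0.28481 3.84437 -2.92004
step 30 , theta: 0.43290 -0.79048 -0.26777 1.50609 , θ̇: 1.04749 0.56778 -0.37183 1.32109 , tcp: -0.32367 0.23759 0.73574 , τ: 0.61989 -0.38589 3.88365 -2.91383
step 31 , theta: 0.44826 -0.78194 -0.27324 1.52542 , θ̇: 1.00215 0.57084 -0.35875 1.25525 , tcp: -0.31179 0.23894 0.73209 , τ: 0.50197 -0.48208 3.91795 -2.90546
step 32 , theta: 0.46296 -0.77336 -0.27851 1.54379 , θ̇: 0.95948 0.57184 -0.34641 1.19290 , tcp: -0.30040 0.24029 0.72846 , τ: 0.38665 -0.57381 3.94768 -2.89519
step 33 , theta: 0.47704 -0.76479 -0.28361 1.56124 , θ̇: 0.91929 0.57100 -0.33473 1.13385 , tcp: -0.28948 0.24165 0.72485 , τ: 0.27376 -0.66148 3.97322 -2.88325
step 34 , theta: 0.49053 -0.75623 -0.28853 1.57784 , θ̇: 0.88143 0.56851 -0.32366 1.07788 , tcp: -0.27902 0.24300 0.72129 , τ: 0.16320 -0.74541 3.99493 -2.86987
step 35 , theta: 0.50347 -0.74773 -0.29329 1.59361 , θ̇: 0.84574 0.56457 -0.31315 1.02483 , tcp: -0.26900 0.24435 0.71776
max |τ| (N·m): 43.71035
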